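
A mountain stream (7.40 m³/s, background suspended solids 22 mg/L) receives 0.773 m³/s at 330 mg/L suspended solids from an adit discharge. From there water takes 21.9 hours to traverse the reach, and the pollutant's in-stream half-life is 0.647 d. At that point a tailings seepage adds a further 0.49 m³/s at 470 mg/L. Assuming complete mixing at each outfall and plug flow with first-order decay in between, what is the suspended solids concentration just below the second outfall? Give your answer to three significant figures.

44.7 mg/L

Mass balance: C = (7.400·22.00 + 0.7730·330.0) / 8.173 = 417.9/8.173 = 51.13 mg/L; combined flow 8.173 m³/s.
Half-life 0.647 d → k = ln 2 / 0.647 = 1.071 d⁻¹.
First-order decay: C = 51.13·exp(−k·t) = 51.13·0.3762 = 19.24 mg/L.
Second outfall: C = (8.173·19.24 + 0.4900·470.0)/8.663 = 44.73 mg/L.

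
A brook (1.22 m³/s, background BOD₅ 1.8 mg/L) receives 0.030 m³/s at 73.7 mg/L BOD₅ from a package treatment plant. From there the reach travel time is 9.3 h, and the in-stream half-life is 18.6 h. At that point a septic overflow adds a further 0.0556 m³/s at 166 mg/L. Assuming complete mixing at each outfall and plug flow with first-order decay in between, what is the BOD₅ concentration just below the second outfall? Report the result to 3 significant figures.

9.46 mg/L

Mass balance: C = (1.220·1.800 + 0.03000·73.70) / 1.250 = 4.407/1.250 = 3.526 mg/L; combined flow 1.250 m³/s.
Half-life 18.6 h → k = ln 2 / 18.6 = 0.03727 h⁻¹ = 0.8944 d⁻¹.
First-order decay: C = 3.526·exp(−k·t) = 3.526·0.7071 = 2.493 mg/L.
At the second outfall, C = (1.250·2.493 + 0.05560·166.0) / (1.250 + 0.05560) = 9.456 mg/L.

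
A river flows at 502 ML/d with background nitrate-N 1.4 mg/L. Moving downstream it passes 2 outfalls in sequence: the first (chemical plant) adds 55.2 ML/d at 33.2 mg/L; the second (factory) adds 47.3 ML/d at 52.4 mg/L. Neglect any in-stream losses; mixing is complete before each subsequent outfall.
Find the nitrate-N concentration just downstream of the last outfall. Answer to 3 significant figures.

8.29 mg/L

Outfall 1: combined Q = 557.2 ML/d; C = (502.0·1.400 + 55.20·33.20)/557.2 = 4.550 mg/L.
Outfall 2: combined Q = 604.5 ML/d; C = (557.2·4.550 + 47.30·52.40)/604.5 = 8.294 mg/L.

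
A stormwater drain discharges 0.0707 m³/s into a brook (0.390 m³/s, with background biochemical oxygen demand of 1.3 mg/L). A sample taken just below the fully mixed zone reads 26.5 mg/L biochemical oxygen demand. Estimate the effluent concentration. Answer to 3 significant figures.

Mass balance: 0.3900·1.300 + 0.07070·Cₑ = 0.4607·26.50
→ Cₑ = (0.4607·26.50 − 0.3900·1.300) / 0.07070 = 165.5 mg/L.

166 mg/L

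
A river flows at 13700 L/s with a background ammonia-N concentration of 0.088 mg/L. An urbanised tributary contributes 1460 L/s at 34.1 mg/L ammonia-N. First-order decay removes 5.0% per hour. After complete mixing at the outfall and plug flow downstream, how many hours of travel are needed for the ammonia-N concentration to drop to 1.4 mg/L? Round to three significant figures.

17.1 h

Mixed concentration C = ΣQC/ΣQ = (13700·0.08800 + 1460·34.10) / 15160 = 50990/15160 = 3.364 mg/L.
5.0%/h lost → k = −ln(1 − 0.05) = 0.05129 h⁻¹.
3.364·exp(−k·t) = 1.4 → t = ln(3.364/1.4)/k = 61520 s = 17.09 h.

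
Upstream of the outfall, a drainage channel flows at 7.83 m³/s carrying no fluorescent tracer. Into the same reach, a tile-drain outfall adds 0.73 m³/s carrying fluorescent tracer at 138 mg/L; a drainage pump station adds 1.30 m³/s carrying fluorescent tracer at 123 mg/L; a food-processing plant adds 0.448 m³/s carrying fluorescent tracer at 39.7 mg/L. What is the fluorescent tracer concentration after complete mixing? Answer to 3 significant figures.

27.0 mg/L

Flow-weighted average: C = (7.830·0 + 0.7300·138.0 + 1.300·123.0 + 0.4480·39.70) / 10.31 = 278.4/10.31 = 27.01 mg/L.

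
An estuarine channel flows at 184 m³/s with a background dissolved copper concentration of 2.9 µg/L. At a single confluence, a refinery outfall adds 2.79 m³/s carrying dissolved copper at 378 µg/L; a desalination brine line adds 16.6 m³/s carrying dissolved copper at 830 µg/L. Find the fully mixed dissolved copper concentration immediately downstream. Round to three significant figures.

75.6 µg/L

Flow-weighted average: C = (184.0·2.900 + 2.790·378.0 + 16.60·830.0) / 203.4 = 15370/203.4 = 75.55 µg/L.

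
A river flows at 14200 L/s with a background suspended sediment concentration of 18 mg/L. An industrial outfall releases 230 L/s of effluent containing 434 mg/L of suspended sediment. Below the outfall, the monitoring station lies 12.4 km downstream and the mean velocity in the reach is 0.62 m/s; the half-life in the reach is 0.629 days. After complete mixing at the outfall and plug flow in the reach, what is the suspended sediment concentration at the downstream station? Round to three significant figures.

19.1 mg/L

Flow-weighted average: C = (14200·18.00 + 230.0·434.0) / 14430 = 355400/14430 = 24.63 mg/L.
Travel time t = 12.4·1000 / 0.62 = 20000 s = 5.556 h.
Half-life 0.629 d → k = ln 2 / 0.629 = 1.102 d⁻¹.
Applying C = C₀e^(−kt): 24.63 × 0.7748 = 19.08 mg/L.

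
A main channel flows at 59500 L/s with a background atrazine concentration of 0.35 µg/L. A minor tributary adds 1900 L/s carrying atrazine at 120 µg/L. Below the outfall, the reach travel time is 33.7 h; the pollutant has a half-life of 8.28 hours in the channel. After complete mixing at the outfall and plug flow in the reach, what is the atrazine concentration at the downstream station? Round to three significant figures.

0.241 µg/L

Mixed concentration C = ΣQC/ΣQ = (59500·0.3500 + 1900·120.0) / 61400 = 248800/61400 = 4.053 µg/L.
Half-life 8.28 h → k = ln 2 / 8.28 = 0.08371 h⁻¹ = 2.009 d⁻¹.
Applying C = C₀e^(−kt): 4.053 × 0.05954 = 0.2413 µg/L.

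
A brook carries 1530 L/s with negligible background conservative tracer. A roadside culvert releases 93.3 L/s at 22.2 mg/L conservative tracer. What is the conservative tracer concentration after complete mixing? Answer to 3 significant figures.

Mixed concentration C = ΣQC/ΣQ = (1530·0 + 93.30·22.20) / 1623 = 2071/1623 = 1.276 mg/L.

1.28 mg/L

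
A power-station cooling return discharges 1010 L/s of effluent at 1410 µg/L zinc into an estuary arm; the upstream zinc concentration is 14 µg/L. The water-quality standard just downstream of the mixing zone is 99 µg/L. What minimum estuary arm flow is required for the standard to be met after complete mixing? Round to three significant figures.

Set C_mix = 99: (Q·14.00 + 1010·1410) / (Q + 1010) = 99
→ Q = 1010·(1410 − 99)/(99 − 14.00) = 15580 L/s.

15600 L/s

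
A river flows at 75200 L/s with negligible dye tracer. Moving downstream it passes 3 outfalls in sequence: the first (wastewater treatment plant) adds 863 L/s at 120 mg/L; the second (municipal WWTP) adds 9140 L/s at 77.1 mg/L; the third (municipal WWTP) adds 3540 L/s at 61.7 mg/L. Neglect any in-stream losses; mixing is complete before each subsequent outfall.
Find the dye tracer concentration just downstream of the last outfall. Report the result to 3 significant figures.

Below outfall 1: Q → 76060 L/s, C = (75200·0 + 863.0·120.0)/76060 = 1.362 mg/L.
Below outfall 2: Q → 85200 L/s, C = (76060·1.362 + 9140·77.10)/85200 = 9.486 mg/L.
Below outfall 3: Q → 88740 L/s, C = (85200·9.486 + 3540·61.70)/88740 = 11.57 mg/L.

11.6 mg/L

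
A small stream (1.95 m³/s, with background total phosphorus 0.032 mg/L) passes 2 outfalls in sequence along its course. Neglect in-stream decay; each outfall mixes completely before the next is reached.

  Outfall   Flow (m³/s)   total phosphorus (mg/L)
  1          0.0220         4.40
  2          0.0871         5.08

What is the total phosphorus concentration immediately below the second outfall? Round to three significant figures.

Outfall 1: combined Q = 1.972 m³/s; C = (1.950·0.03200 + 0.02200·4.400)/1.972 = 0.08073 mg/L.
Outfall 2: combined Q = 2.059 m³/s; C = (1.972·0.08073 + 0.08710·5.080)/2.059 = 0.2922 mg/L.

0.292 mg/L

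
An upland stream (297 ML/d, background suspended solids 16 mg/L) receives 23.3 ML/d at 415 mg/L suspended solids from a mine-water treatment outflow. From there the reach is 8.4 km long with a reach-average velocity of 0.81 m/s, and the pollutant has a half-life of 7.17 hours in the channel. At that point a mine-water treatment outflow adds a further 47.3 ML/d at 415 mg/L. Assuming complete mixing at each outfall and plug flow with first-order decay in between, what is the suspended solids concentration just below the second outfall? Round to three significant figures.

83.1 mg/L

Conservation of mass: C = (297.0·16.00 + 23.30·415.0) / 320.3 = 14420/320.3 = 45.02 mg/L; combined flow 320.3 ML/d.
Travel time t = 8.4·1000 / 0.81 = 10370 s = 2.881 h.
Half-life 7.17 h → k = ln 2 / 7.17 = 0.09667 h⁻¹ = 2.320 d⁻¹.
After decay, C = 45.02 × e^(−kt) = 45.02 × 0.7569 = 34.08 mg/L.
At the second outfall, C = (320.3·34.08 + 47.30·415.0) / (320.3 + 47.30) = 83.09 mg/L.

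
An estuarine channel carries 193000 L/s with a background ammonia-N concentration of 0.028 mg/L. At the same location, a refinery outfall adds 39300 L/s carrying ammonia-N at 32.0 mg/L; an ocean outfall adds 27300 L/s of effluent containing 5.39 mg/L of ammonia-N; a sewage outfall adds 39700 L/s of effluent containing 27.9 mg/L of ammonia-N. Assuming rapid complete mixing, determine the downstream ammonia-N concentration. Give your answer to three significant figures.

8.41 mg/L

Conservation of mass: C = (193000·0.02800 + 39300·32.00 + 27300·5.390 + 39700·27.90) / 299300 = 2518000/299300 = 8.412 mg/L.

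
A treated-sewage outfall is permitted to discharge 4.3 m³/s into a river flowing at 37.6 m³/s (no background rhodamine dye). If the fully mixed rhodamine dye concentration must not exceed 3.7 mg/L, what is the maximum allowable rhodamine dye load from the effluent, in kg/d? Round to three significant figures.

13400 kg/d

Mass balance at the limit: 37.60·0 + 4.300·Cₑ = 41.90·3.7 → Cₑ = 36.05 mg/L.
Load = 4.300 m³/s × 36.05 g/m³ × 86 400 s/d = 13390 kg/d.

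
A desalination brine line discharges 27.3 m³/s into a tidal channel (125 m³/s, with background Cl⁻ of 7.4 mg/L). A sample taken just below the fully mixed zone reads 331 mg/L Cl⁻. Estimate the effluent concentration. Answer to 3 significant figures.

Mass balance: 125.0·7.400 + 27.30·Cₑ = 152.3·331.0
→ Cₑ = (152.3·331.0 − 125.0·7.400) / 27.30 = 1813 mg/L.

1810 mg/L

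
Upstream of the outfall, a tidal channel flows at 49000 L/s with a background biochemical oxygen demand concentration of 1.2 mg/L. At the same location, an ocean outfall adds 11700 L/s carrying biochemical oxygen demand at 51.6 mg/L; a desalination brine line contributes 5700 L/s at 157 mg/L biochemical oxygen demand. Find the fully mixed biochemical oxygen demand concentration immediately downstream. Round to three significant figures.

23.5 mg/L

Flow-weighted average: C = (49000·1.200 + 11700·51.60 + 5700·157.0) / 66400 = 1557000/66400 = 23.46 mg/L.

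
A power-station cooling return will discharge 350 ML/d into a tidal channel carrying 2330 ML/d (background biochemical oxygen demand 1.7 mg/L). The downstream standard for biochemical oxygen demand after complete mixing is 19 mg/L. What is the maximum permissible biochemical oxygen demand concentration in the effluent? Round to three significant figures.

134 mg/L

At the limit, (Qr·Cr + Qe·Cₑ)/(Qr + Qe) = 19:
Cₑ = (2680·19 − 2330·1.700) / 350.0 = 134.2 mg/L.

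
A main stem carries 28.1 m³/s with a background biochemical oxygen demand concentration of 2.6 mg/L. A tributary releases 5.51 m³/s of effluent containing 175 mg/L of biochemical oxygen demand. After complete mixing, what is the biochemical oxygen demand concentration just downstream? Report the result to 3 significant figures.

30.9 mg/L

Flow-weighted average: C = (28.10·2.600 + 5.510·175.0) / 33.61 = 1037/33.61 = 30.86 mg/L.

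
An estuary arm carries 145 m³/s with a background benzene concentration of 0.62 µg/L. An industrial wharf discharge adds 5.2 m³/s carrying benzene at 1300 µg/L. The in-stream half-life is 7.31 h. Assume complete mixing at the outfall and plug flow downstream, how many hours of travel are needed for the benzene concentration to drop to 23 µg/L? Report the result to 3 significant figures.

Mixed concentration C = ΣQC/ΣQ = (145.0·0.6200 + 5.200·1300) / 150.2 = 6850/150.2 = 45.61 µg/L.
Half-life 7.31 h → k = ln 2 / 7.31 = 0.09482 h⁻¹ = 2.276 d⁻¹.
45.61·exp(−k·t) = 23 → t = ln(45.61/23)/k = 25990 s = 7.219 h.

7.22 h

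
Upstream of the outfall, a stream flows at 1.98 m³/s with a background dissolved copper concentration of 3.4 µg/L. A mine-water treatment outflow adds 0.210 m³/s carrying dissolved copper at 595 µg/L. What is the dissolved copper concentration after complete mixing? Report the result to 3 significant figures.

Mixed concentration C = ΣQC/ΣQ = (1.980·3.400 + 0.2100·595.0) / 2.190 = 131.7/2.190 = 60.13 µg/L.

60.1 µg/L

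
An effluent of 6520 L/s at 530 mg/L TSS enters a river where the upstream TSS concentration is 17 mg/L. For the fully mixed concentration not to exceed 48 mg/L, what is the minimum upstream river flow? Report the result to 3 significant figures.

Set C_mix = 48: (Q·17.00 + 6520·530.0) / (Q + 6520) = 48
→ Q = 6520·(530.0 − 48)/(48 − 17.00) = 101400 L/s.

101000 L/s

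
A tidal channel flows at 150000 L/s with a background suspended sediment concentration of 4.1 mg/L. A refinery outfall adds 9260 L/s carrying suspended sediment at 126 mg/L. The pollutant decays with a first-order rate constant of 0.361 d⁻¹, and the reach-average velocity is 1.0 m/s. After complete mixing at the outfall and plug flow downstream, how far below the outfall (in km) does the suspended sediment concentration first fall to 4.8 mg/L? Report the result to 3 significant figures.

203 km

Flow-weighted average: C = (150000·4.100 + 9260·126.0) / 159300 = 1782000/159300 = 11.19 mg/L.
Set 11.19·exp(−k·t) = 4.8 → t = ln(11.19/4.8)/k = 202500 s = 56.26 h.
Distance = v·t = 1.0·202500 = 202500 m = 202.5 km.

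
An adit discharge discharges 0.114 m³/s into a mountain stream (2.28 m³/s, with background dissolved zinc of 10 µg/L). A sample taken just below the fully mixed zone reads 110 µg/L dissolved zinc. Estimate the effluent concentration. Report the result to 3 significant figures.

2110 µg/L

Mass balance: 2.280·10.00 + 0.1140·Cₑ = 2.394·110.0
→ Cₑ = (2.394·110.0 − 2.280·10.00) / 0.1140 = 2110 µg/L.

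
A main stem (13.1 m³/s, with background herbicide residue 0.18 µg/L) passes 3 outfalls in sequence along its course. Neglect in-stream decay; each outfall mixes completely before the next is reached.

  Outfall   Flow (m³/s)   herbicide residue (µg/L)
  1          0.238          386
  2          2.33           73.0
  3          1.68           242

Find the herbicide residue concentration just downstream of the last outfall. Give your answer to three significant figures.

38.7 µg/L

After outfall 1: Q = 13.10 + 0.2380 = 13.34 m³/s; C = (13.10·0.1800 + 0.2380·386.0)/13.34 = 7.064 µg/L.
After outfall 2: Q = 13.34 + 2.330 = 15.67 m³/s; C = (13.34·7.064 + 2.330·73.00)/15.67 = 16.87 µg/L.
After outfall 3: Q = 15.67 + 1.680 = 17.35 m³/s; C = (15.67·16.87 + 1.680·242.0)/17.35 = 38.67 µg/L.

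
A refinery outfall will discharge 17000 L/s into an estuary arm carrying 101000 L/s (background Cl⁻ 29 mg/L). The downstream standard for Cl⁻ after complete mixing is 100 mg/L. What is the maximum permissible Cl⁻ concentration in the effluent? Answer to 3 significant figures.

522 mg/L

At the limit, (Qr·Cr + Qe·Cₑ)/(Qr + Qe) = 100:
Cₑ = (118000·100 − 101000·29.00) / 17000 = 521.8 mg/L.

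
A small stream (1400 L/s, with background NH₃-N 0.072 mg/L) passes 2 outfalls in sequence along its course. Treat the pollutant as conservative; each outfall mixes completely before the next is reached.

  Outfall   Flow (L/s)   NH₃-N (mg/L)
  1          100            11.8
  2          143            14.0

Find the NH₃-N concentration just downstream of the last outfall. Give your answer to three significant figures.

2.00 mg/L

Outfall 1: combined Q = 1500 L/s; C = (1400·0.07200 + 100.0·11.80)/1500 = 0.8539 mg/L.
Outfall 2: combined Q = 1643 L/s; C = (1500·0.8539 + 143.0·14.00)/1643 = 1.998 mg/L.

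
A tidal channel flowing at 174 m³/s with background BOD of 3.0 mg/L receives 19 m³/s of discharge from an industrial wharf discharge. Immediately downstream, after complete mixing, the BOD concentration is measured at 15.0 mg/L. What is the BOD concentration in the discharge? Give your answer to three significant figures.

Mass balance: 174.0·3.000 + 19.00·Cₑ = 193.0·15.00
→ Cₑ = (193.0·15.00 − 174.0·3.000) / 19.00 = 124.9 mg/L.

125 mg/L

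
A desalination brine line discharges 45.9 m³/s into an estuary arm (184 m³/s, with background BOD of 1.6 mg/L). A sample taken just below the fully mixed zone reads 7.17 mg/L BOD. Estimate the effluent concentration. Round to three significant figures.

29.5 mg/L

Mass balance: 184.0·1.600 + 45.90·Cₑ = 229.9·7.170
→ Cₑ = (229.9·7.170 − 184.0·1.600) / 45.90 = 29.50 mg/L.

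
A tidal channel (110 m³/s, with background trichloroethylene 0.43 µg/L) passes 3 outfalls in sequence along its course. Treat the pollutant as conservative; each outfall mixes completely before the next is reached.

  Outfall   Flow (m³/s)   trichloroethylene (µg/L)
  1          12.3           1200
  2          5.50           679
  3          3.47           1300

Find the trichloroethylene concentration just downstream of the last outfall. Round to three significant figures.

After outfall 1: Q = 110.0 + 12.30 = 122.3 m³/s; C = (110.0·0.4300 + 12.30·1200)/122.3 = 121.1 µg/L.
After outfall 2: Q = 122.3 + 5.500 = 127.8 m³/s; C = (122.3·121.1 + 5.500·679.0)/127.8 = 145.1 µg/L.
After outfall 3: Q = 127.8 + 3.470 = 131.3 m³/s; C = (127.8·145.1 + 3.470·1300)/131.3 = 175.6 µg/L.

176 µg/L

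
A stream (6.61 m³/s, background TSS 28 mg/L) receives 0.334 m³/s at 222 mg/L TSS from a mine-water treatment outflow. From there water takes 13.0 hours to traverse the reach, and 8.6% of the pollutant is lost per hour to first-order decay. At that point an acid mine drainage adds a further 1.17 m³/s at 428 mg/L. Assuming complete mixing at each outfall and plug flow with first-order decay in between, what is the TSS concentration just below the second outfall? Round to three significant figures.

Conservation of mass: C = (6.610·28.00 + 0.3340·222.0) / 6.944 = 259.2/6.944 = 37.33 mg/L; combined flow 6.944 m³/s.
8.6%/h lost → k = −ln(1 − 0.086) = 0.08992 h⁻¹.
Applying C = C₀e^(−kt): 37.33 × 0.3107 = 11.60 mg/L.
At the second outfall, C = (6.944·11.60 + 1.170·428.0) / (6.944 + 1.170) = 71.64 mg/L.

71.6 mg/L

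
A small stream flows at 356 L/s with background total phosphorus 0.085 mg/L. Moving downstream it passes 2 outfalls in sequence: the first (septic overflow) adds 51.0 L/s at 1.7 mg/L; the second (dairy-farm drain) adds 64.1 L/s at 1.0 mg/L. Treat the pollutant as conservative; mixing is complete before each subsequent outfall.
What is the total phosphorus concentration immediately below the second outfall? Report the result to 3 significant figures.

0.384 mg/L

After outfall 1: Q = 356.0 + 51.00 = 407.0 L/s; C = (356.0·0.08500 + 51.00·1.700)/407.0 = 0.2874 mg/L.
After outfall 2: Q = 407.0 + 64.10 = 471.1 L/s; C = (407.0·0.2874 + 64.10·1.000)/471.1 = 0.3843 mg/L.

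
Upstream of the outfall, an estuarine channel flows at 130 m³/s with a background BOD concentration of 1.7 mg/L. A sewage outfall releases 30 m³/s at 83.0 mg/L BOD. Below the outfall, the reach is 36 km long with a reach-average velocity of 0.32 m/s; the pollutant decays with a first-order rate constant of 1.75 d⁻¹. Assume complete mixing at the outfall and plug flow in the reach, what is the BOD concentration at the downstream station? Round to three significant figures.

Flow-weighted average: C = (130.0·1.700 + 30.00·83.00) / 160.0 = 2711/160.0 = 16.94 mg/L.
Travel time t = 36·1000 / 0.32 = 112500 s = 31.25 h.
After decay, C = 16.94 × e^(−kt) = 16.94 × 0.1024 = 1.735 mg/L.

1.74 mg/L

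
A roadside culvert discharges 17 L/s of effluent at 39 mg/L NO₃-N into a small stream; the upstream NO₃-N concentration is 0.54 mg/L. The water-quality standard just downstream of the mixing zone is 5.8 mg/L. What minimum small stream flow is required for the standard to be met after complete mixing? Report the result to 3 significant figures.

107 L/s

Set C_mix = 5.8: (Q·0.5400 + 17.00·39.00) / (Q + 17.00) = 5.8
→ Q = 17.00·(39.00 − 5.8)/(5.8 − 0.5400) = 107.3 L/s.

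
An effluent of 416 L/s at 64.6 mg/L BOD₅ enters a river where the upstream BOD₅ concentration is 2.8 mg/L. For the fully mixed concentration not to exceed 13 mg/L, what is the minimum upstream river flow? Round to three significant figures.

Set C_mix = 13: (Q·2.800 + 416.0·64.60) / (Q + 416.0) = 13
→ Q = 416.0·(64.60 − 13)/(13 − 2.800) = 2104 L/s.

2100 L/s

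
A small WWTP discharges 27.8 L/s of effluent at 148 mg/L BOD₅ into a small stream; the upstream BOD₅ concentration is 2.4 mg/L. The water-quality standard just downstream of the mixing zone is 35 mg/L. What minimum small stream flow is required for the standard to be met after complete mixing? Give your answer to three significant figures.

96.4 L/s

Set C_mix = 35: (Q·2.400 + 27.80·148.0) / (Q + 27.80) = 35
→ Q = 27.80·(148.0 − 35)/(35 − 2.400) = 96.36 L/s.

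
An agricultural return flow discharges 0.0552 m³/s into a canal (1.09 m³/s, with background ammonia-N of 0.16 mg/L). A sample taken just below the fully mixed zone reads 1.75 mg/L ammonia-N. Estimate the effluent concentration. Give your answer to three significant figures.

33.1 mg/L

Mass balance: 1.090·0.1600 + 0.05520·Cₑ = 1.145·1.750
→ Cₑ = (1.145·1.750 − 1.090·0.1600) / 0.05520 = 33.15 mg/L.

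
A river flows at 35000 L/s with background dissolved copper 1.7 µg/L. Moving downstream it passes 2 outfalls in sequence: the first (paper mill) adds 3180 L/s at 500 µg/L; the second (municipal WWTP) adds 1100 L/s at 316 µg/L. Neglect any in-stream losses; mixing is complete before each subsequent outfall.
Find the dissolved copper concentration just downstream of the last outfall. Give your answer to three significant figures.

50.8 µg/L

Below outfall 1: Q → 38180 L/s, C = (35000·1.700 + 3180·500.0)/38180 = 43.20 µg/L.
Below outfall 2: Q → 39280 L/s, C = (38180·43.20 + 1100·316.0)/39280 = 50.84 µg/L.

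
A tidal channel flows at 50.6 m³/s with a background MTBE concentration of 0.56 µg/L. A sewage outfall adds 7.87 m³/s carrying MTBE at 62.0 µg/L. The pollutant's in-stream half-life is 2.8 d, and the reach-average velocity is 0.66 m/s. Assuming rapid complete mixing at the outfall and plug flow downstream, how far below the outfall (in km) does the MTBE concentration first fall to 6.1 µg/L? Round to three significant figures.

85.2 km

Mass balance: C = (50.60·0.5600 + 7.870·62.00) / 58.47 = 516.3/58.47 = 8.830 µg/L.
Half-life 2.8 d → k = ln 2 / 2.8 = 0.2476 d⁻¹.
Set 8.830·exp(−k·t) = 6.1 → t = ln(8.830/6.1)/k = 129100 s = 35.86 h.
Distance = v·t = 0.66·129100 = 85190 m = 85.19 km.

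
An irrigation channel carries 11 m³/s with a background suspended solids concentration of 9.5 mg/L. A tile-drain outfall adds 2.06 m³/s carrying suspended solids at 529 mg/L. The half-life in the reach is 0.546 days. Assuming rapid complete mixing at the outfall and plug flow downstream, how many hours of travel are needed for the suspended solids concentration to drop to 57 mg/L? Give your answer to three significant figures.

8.94 h

Flow-weighted average: C = (11.00·9.500 + 2.060·529.0) / 13.06 = 1194/13.06 = 91.44 mg/L.
Half-life 0.546 d → k = ln 2 / 0.546 = 1.270 d⁻¹.
91.44·exp(−k·t) = 57 → t = ln(91.44/57)/k = 32170 s = 8.936 h.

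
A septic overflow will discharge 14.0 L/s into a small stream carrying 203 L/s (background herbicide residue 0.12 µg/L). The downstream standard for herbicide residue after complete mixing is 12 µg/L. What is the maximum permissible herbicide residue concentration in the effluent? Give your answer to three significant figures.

184 µg/L

At the limit, (Qr·Cr + Qe·Cₑ)/(Qr + Qe) = 12:
Cₑ = (217.0·12 − 203.0·0.1200) / 14.00 = 184.3 µg/L.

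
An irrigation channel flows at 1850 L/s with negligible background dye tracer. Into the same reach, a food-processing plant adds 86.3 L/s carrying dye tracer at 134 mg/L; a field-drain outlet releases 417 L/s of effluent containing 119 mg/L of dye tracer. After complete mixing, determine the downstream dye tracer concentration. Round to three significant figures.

Mixed concentration C = ΣQC/ΣQ = (1850·0 + 86.30·134.0 + 417.0·119.0) / 2353 = 61190/2353 = 26.00 mg/L.

26.0 mg/L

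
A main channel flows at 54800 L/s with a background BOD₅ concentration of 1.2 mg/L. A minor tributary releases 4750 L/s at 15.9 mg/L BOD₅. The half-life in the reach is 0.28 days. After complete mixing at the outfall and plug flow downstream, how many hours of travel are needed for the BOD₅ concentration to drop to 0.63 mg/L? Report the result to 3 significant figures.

12.9 h

Mass balance: C = (54800·1.200 + 4750·15.90) / 59550 = 141300/59550 = 2.373 mg/L.
Half-life 0.28 d → k = ln 2 / 0.28 = 2.476 d⁻¹.
2.373·exp(−k·t) = 0.63 → t = ln(2.373/0.63)/k = 46280 s = 12.86 h.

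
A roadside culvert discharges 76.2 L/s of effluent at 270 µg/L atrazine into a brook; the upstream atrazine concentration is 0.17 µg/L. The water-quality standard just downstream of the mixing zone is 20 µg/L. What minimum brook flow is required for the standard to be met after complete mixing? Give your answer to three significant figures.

Set C_mix = 20: (Q·0.1700 + 76.20·270.0) / (Q + 76.20) = 20
→ Q = 76.20·(270.0 − 20)/(20 − 0.1700) = 960.7 L/s.

961 L/s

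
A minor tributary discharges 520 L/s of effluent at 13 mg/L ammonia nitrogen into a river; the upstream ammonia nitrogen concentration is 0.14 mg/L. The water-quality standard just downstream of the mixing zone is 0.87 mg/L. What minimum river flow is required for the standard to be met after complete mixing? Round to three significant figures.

Set C_mix = 0.87: (Q·0.1400 + 520.0·13.00) / (Q + 520.0) = 0.87
→ Q = 520.0·(13.00 − 0.87)/(0.87 − 0.1400) = 8641 L/s.

8640 L/s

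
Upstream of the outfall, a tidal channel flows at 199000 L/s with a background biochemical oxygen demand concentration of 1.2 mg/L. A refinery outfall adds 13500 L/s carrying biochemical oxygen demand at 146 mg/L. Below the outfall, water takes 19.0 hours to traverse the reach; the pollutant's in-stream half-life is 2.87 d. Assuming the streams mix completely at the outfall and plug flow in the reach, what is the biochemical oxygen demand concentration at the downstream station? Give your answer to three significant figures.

8.59 mg/L

Mixed concentration C = ΣQC/ΣQ = (199000·1.200 + 13500·146.0) / 212500 = 2210000/212500 = 10.40 mg/L.
Half-life 2.87 d → k = ln 2 / 2.87 = 0.2415 d⁻¹.
First-order decay: C = 10.40·exp(−k·t) = 10.40·0.8260 = 8.589 mg/L.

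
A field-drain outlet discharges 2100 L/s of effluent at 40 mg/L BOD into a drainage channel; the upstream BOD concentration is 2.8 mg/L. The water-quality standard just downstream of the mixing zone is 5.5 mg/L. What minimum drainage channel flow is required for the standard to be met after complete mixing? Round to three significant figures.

Set C_mix = 5.5: (Q·2.800 + 2100·40.00) / (Q + 2100) = 5.5
→ Q = 2100·(40.00 − 5.5)/(5.5 − 2.800) = 26830 L/s.

26800 L/s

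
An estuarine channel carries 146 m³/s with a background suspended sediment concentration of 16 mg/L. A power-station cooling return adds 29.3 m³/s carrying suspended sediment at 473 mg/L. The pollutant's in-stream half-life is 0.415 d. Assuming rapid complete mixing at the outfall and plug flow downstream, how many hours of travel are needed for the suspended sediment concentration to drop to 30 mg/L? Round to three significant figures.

16.2 h

Conservation of mass: C = (146.0·16.00 + 29.30·473.0) / 175.3 = 16190/175.3 = 92.38 mg/L.
Half-life 0.415 d → k = ln 2 / 0.415 = 1.670 d⁻¹.
92.38·exp(−k·t) = 30 → t = ln(92.38/30)/k = 58180 s = 16.16 h.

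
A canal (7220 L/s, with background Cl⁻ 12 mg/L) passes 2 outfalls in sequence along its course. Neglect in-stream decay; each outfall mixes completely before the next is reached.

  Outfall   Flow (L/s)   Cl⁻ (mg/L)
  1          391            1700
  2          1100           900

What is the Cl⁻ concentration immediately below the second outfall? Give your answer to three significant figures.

200 mg/L

Outfall 1: combined Q = 7611 L/s; C = (7220·12.00 + 391.0·1700)/7611 = 98.72 mg/L.
Outfall 2: combined Q = 8711 L/s; C = (7611·98.72 + 1100·900.0)/8711 = 199.9 mg/L.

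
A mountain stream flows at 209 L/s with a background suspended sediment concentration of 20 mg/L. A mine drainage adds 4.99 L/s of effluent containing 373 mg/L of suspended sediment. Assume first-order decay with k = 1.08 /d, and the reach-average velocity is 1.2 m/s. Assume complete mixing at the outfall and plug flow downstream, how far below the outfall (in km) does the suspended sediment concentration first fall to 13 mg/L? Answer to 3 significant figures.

Mass balance: C = (209.0·20.00 + 4.990·373.0) / 214.0 = 6041/214.0 = 28.23 mg/L.
Set 28.23·exp(−k·t) = 13 → t = ln(28.23/13)/k = 62040 s = 17.23 h.
Distance = v·t = 1.2·62040 = 74450 m = 74.45 km.

74.4 km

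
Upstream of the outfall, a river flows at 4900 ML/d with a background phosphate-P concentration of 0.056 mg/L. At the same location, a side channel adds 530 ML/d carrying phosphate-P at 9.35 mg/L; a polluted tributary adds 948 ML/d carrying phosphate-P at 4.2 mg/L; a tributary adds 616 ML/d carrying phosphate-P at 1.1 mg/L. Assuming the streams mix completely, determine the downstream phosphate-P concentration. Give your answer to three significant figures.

1.41 mg/L

After mixing, C = (4900·0.05600 + 530.0·9.350 + 948.0·4.200 + 616.0·1.100) / 6994 = 9889/6994 = 1.414 mg/L.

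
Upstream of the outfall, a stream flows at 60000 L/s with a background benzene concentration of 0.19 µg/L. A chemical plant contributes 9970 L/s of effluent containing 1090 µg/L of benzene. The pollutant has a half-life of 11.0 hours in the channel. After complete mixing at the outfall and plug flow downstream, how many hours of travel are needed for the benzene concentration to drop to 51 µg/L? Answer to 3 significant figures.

17.7 h

Mass balance: C = (60000·0.1900 + 9970·1090) / 69970 = 10880000/69970 = 155.5 µg/L.
Half-life 11.0 h → k = ln 2 / 11.0 = 0.06301 h⁻¹ = 1.512 d⁻¹.
155.5·exp(−k·t) = 51 → t = ln(155.5/51)/k = 63680 s = 17.69 h.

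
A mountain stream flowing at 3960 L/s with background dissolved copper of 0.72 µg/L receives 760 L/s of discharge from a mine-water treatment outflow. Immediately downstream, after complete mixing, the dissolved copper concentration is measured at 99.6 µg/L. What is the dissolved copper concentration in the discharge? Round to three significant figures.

Mass balance: 3960·0.7200 + 760.0·Cₑ = 4720·99.60
→ Cₑ = (4720·99.60 − 3960·0.7200) / 760.0 = 614.8 µg/L.

615 µg/L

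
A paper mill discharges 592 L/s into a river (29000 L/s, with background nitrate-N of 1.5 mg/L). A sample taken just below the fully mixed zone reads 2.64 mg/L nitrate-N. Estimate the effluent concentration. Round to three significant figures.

58.5 mg/L

Mass balance: 29000·1.500 + 592.0·Cₑ = 29590·2.640
→ Cₑ = (29590·2.640 − 29000·1.500) / 592.0 = 58.48 mg/L.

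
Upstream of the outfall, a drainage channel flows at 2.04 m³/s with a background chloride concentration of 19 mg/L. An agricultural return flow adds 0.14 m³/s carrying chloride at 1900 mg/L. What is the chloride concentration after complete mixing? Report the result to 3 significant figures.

Flow-weighted average: C = (2.040·19.00 + 0.1400·1900) / 2.180 = 304.8/2.180 = 139.8 mg/L.

140 mg/L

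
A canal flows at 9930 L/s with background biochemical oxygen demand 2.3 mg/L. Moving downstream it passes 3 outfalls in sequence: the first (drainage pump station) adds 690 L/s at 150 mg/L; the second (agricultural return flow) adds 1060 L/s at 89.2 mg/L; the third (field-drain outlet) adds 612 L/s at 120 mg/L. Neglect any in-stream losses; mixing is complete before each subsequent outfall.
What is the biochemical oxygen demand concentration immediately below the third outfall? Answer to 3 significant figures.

23.9 mg/L

Outfall 1: combined Q = 10620 L/s; C = (9930·2.300 + 690.0·150.0)/10620 = 11.90 mg/L.
Outfall 2: combined Q = 11680 L/s; C = (10620·11.90 + 1060·89.20)/11680 = 18.91 mg/L.
Outfall 3: combined Q = 12290 L/s; C = (11680·18.91 + 612.0·120.0)/12290 = 23.94 mg/L.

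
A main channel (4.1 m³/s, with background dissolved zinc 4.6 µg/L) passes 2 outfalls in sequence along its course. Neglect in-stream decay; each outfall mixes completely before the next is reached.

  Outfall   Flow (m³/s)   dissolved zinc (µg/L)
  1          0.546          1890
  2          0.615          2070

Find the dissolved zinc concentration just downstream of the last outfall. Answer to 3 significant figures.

442 µg/L

After outfall 1: Q = 4.100 + 0.5460 = 4.646 m³/s; C = (4.100·4.600 + 0.5460·1890)/4.646 = 226.2 µg/L.
After outfall 2: Q = 4.646 + 0.6150 = 5.261 m³/s; C = (4.646·226.2 + 0.6150·2070)/5.261 = 441.7 µg/L.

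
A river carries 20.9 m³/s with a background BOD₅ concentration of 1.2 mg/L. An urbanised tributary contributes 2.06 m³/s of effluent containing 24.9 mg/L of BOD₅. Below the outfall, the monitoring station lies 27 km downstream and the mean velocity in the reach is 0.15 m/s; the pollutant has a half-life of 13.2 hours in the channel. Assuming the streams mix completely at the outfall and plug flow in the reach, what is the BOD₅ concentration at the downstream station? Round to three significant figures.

Mixed concentration C = ΣQC/ΣQ = (20.90·1.200 + 2.060·24.90) / 22.96 = 76.37/22.96 = 3.326 mg/L.
Travel time t = 27·1000 / 0.15 = 180000 s = 50.00 h.
Half-life 13.2 h → k = ln 2 / 13.2 = 0.05251 h⁻¹ = 1.260 d⁻¹.
Applying C = C₀e^(−kt): 3.326 × 0.07240 = 0.2408 mg/L.

0.241 mg/L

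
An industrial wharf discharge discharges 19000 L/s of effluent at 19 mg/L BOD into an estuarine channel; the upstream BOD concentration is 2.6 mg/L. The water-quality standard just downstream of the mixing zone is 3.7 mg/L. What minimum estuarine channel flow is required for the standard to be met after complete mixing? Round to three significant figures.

Set C_mix = 3.7: (Q·2.600 + 19000·19.00) / (Q + 19000) = 3.7
→ Q = 19000·(19.00 − 3.7)/(3.7 − 2.600) = 264300 L/s.

264000 L/s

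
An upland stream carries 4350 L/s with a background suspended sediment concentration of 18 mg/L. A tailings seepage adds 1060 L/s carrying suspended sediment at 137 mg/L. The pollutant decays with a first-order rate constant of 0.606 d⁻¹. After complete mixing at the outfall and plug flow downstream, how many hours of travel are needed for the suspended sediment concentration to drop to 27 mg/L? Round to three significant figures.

Conservation of mass: C = (4350·18.00 + 1060·137.0) / 5410 = 223500/5410 = 41.32 mg/L.
41.32·exp(−k·t) = 27 → t = ln(41.32/27)/k = 60650 s = 16.85 h.

16.8 h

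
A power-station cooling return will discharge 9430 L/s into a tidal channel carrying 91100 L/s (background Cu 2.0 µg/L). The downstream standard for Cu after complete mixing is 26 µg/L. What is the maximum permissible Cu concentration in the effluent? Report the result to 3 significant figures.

At the limit, (Qr·Cr + Qe·Cₑ)/(Qr + Qe) = 26:
Cₑ = (100500·26 − 91100·2.000) / 9430 = 257.9 µg/L.

258 µg/L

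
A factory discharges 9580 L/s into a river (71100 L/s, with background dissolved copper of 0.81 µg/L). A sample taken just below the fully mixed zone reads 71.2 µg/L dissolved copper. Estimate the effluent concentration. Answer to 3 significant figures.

Mass balance: 71100·0.8100 + 9580·Cₑ = 80680·71.20
→ Cₑ = (80680·71.20 − 71100·0.8100) / 9580 = 593.6 µg/L.

594 µg/L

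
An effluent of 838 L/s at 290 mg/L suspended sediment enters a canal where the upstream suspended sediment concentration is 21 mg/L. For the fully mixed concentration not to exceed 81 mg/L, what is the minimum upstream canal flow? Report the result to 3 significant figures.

2920 L/s

Set C_mix = 81: (Q·21.00 + 838.0·290.0) / (Q + 838.0) = 81
→ Q = 838.0·(290.0 − 81)/(81 − 21.00) = 2919 L/s.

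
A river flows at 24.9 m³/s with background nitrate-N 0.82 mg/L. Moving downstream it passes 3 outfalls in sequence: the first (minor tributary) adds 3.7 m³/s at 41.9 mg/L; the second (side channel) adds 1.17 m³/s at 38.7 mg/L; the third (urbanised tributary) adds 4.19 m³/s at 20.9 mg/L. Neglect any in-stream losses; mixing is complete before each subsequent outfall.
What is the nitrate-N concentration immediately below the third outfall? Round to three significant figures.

Outfall 1: combined Q = 28.60 m³/s; C = (24.90·0.8200 + 3.700·41.90)/28.60 = 6.135 mg/L.
Outfall 2: combined Q = 29.77 m³/s; C = (28.60·6.135 + 1.170·38.70)/29.77 = 7.414 mg/L.
Outfall 3: combined Q = 33.96 m³/s; C = (29.77·7.414 + 4.190·20.90)/33.96 = 9.078 mg/L.

9.08 mg/L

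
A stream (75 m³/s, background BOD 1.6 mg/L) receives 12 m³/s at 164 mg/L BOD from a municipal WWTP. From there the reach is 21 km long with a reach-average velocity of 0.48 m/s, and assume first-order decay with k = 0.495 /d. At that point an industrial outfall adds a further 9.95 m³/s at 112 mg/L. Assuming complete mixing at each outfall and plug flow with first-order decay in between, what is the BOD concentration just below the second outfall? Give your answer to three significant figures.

28.3 mg/L

Flow-weighted average: C = (75.00·1.600 + 12.00·164.0) / 87.00 = 2088/87.00 = 24.00 mg/L; combined flow 87.00 m³/s.
Travel time t = 21·1000 / 0.48 = 43750 s = 12.15 h.
Applying C = C₀e^(−kt): 24.00 × 0.7783 = 18.68 mg/L.
Second outfall: C = (87.00·18.68 + 9.950·112.0)/96.95 = 28.26 mg/L.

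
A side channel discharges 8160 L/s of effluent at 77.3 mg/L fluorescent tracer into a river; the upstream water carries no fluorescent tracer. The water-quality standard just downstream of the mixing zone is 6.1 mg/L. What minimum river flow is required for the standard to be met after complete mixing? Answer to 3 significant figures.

95200 L/s

Set C_mix = 6.1: (Q·0 + 8160·77.30) / (Q + 8160) = 6.1
→ Q = 8160·(77.30 − 6.1)/(6.1 − 0) = 95240 L/s.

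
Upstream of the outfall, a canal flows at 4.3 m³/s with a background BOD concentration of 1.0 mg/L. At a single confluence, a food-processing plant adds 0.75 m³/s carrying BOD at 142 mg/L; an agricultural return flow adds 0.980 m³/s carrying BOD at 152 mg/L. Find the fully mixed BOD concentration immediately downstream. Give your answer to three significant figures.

43.1 mg/L

After mixing, C = (4.300·1.000 + 0.7500·142.0 + 0.9800·152.0) / 6.030 = 259.8/6.030 = 43.08 mg/L.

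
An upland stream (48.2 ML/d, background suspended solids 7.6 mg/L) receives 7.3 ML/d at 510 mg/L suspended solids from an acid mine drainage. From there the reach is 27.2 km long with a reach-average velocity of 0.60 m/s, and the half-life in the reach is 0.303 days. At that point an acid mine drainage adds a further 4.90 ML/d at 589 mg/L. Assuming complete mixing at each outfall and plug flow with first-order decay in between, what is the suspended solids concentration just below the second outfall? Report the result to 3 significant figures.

68.2 mg/L

Conservation of mass: C = (48.20·7.600 + 7.300·510.0) / 55.50 = 4089/55.50 = 73.68 mg/L; combined flow 55.50 ML/d.
Travel time t = 27.2·1000 / 0.60 = 45330 s = 12.59 h.
Half-life 0.303 d → k = ln 2 / 0.303 = 2.288 d⁻¹.
Decay over the reach: 73.68·exp(−kt) = 73.68·0.3011 = 22.19 mg/L.
At the second outfall, C = (55.50·22.19 + 4.900·589.0) / (55.50 + 4.900) = 68.17 mg/L.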